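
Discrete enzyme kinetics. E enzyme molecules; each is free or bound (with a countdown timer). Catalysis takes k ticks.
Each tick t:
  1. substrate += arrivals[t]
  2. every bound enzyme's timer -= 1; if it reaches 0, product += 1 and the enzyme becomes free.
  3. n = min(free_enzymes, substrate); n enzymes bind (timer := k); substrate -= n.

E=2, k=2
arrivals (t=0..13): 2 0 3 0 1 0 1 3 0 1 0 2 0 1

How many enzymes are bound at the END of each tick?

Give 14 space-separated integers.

Answer: 2 2 2 2 2 2 1 2 2 2 2 2 2 2

Derivation:
t=0: arr=2 -> substrate=0 bound=2 product=0
t=1: arr=0 -> substrate=0 bound=2 product=0
t=2: arr=3 -> substrate=1 bound=2 product=2
t=3: arr=0 -> substrate=1 bound=2 product=2
t=4: arr=1 -> substrate=0 bound=2 product=4
t=5: arr=0 -> substrate=0 bound=2 product=4
t=6: arr=1 -> substrate=0 bound=1 product=6
t=7: arr=3 -> substrate=2 bound=2 product=6
t=8: arr=0 -> substrate=1 bound=2 product=7
t=9: arr=1 -> substrate=1 bound=2 product=8
t=10: arr=0 -> substrate=0 bound=2 product=9
t=11: arr=2 -> substrate=1 bound=2 product=10
t=12: arr=0 -> substrate=0 bound=2 product=11
t=13: arr=1 -> substrate=0 bound=2 product=12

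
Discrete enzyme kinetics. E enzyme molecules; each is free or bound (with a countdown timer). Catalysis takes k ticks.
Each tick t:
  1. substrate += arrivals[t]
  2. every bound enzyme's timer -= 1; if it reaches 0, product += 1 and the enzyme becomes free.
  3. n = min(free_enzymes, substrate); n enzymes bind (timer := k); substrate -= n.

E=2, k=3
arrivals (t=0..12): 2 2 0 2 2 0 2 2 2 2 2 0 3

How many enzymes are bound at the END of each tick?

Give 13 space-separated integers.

t=0: arr=2 -> substrate=0 bound=2 product=0
t=1: arr=2 -> substrate=2 bound=2 product=0
t=2: arr=0 -> substrate=2 bound=2 product=0
t=3: arr=2 -> substrate=2 bound=2 product=2
t=4: arr=2 -> substrate=4 bound=2 product=2
t=5: arr=0 -> substrate=4 bound=2 product=2
t=6: arr=2 -> substrate=4 bound=2 product=4
t=7: arr=2 -> substrate=6 bound=2 product=4
t=8: arr=2 -> substrate=8 bound=2 product=4
t=9: arr=2 -> substrate=8 bound=2 product=6
t=10: arr=2 -> substrate=10 bound=2 product=6
t=11: arr=0 -> substrate=10 bound=2 product=6
t=12: arr=3 -> substrate=11 bound=2 product=8

Answer: 2 2 2 2 2 2 2 2 2 2 2 2 2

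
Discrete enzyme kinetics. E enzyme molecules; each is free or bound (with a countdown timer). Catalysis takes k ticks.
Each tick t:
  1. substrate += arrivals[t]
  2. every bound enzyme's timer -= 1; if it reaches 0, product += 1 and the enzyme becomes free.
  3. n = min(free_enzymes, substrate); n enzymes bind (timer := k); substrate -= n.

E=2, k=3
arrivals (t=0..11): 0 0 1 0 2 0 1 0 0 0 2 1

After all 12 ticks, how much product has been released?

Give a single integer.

Answer: 4

Derivation:
t=0: arr=0 -> substrate=0 bound=0 product=0
t=1: arr=0 -> substrate=0 bound=0 product=0
t=2: arr=1 -> substrate=0 bound=1 product=0
t=3: arr=0 -> substrate=0 bound=1 product=0
t=4: arr=2 -> substrate=1 bound=2 product=0
t=5: arr=0 -> substrate=0 bound=2 product=1
t=6: arr=1 -> substrate=1 bound=2 product=1
t=7: arr=0 -> substrate=0 bound=2 product=2
t=8: arr=0 -> substrate=0 bound=1 product=3
t=9: arr=0 -> substrate=0 bound=1 product=3
t=10: arr=2 -> substrate=0 bound=2 product=4
t=11: arr=1 -> substrate=1 bound=2 product=4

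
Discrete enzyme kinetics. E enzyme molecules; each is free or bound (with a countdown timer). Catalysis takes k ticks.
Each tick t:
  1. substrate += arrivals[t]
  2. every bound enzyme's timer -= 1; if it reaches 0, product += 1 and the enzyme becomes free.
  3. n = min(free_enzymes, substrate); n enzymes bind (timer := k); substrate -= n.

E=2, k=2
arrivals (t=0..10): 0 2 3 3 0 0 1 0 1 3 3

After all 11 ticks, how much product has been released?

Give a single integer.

Answer: 8

Derivation:
t=0: arr=0 -> substrate=0 bound=0 product=0
t=1: arr=2 -> substrate=0 bound=2 product=0
t=2: arr=3 -> substrate=3 bound=2 product=0
t=3: arr=3 -> substrate=4 bound=2 product=2
t=4: arr=0 -> substrate=4 bound=2 product=2
t=5: arr=0 -> substrate=2 bound=2 product=4
t=6: arr=1 -> substrate=3 bound=2 product=4
t=7: arr=0 -> substrate=1 bound=2 product=6
t=8: arr=1 -> substrate=2 bound=2 product=6
t=9: arr=3 -> substrate=3 bound=2 product=8
t=10: arr=3 -> substrate=6 bound=2 product=8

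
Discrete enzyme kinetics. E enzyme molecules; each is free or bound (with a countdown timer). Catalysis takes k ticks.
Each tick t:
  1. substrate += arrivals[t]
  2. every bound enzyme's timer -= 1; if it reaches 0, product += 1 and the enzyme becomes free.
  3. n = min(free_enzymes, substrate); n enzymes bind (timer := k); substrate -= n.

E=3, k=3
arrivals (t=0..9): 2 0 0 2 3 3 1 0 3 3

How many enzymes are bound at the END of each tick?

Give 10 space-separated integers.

Answer: 2 2 2 2 3 3 3 3 3 3

Derivation:
t=0: arr=2 -> substrate=0 bound=2 product=0
t=1: arr=0 -> substrate=0 bound=2 product=0
t=2: arr=0 -> substrate=0 bound=2 product=0
t=3: arr=2 -> substrate=0 bound=2 product=2
t=4: arr=3 -> substrate=2 bound=3 product=2
t=5: arr=3 -> substrate=5 bound=3 product=2
t=6: arr=1 -> substrate=4 bound=3 product=4
t=7: arr=0 -> substrate=3 bound=3 product=5
t=8: arr=3 -> substrate=6 bound=3 product=5
t=9: arr=3 -> substrate=7 bound=3 product=7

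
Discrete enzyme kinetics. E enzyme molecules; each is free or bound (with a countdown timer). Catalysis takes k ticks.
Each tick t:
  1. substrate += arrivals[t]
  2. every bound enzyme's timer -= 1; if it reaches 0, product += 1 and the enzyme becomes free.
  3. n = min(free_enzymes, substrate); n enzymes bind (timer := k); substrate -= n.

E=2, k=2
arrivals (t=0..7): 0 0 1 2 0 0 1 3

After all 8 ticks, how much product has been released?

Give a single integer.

t=0: arr=0 -> substrate=0 bound=0 product=0
t=1: arr=0 -> substrate=0 bound=0 product=0
t=2: arr=1 -> substrate=0 bound=1 product=0
t=3: arr=2 -> substrate=1 bound=2 product=0
t=4: arr=0 -> substrate=0 bound=2 product=1
t=5: arr=0 -> substrate=0 bound=1 product=2
t=6: arr=1 -> substrate=0 bound=1 product=3
t=7: arr=3 -> substrate=2 bound=2 product=3

Answer: 3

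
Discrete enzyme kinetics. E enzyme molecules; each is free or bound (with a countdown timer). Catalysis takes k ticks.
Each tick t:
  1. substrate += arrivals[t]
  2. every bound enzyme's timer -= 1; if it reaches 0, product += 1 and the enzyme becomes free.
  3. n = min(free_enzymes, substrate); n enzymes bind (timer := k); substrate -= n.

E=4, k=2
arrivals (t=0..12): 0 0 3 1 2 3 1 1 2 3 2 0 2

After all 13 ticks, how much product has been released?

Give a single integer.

t=0: arr=0 -> substrate=0 bound=0 product=0
t=1: arr=0 -> substrate=0 bound=0 product=0
t=2: arr=3 -> substrate=0 bound=3 product=0
t=3: arr=1 -> substrate=0 bound=4 product=0
t=4: arr=2 -> substrate=0 bound=3 product=3
t=5: arr=3 -> substrate=1 bound=4 product=4
t=6: arr=1 -> substrate=0 bound=4 product=6
t=7: arr=1 -> substrate=0 bound=3 product=8
t=8: arr=2 -> substrate=0 bound=3 product=10
t=9: arr=3 -> substrate=1 bound=4 product=11
t=10: arr=2 -> substrate=1 bound=4 product=13
t=11: arr=0 -> substrate=0 bound=3 product=15
t=12: arr=2 -> substrate=0 bound=3 product=17

Answer: 17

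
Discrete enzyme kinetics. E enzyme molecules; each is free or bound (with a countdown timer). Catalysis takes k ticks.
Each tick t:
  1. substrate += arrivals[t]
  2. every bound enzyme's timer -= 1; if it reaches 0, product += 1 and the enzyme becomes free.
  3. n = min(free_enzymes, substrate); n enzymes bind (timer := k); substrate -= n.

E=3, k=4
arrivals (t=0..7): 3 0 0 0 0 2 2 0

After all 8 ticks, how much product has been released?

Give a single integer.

t=0: arr=3 -> substrate=0 bound=3 product=0
t=1: arr=0 -> substrate=0 bound=3 product=0
t=2: arr=0 -> substrate=0 bound=3 product=0
t=3: arr=0 -> substrate=0 bound=3 product=0
t=4: arr=0 -> substrate=0 bound=0 product=3
t=5: arr=2 -> substrate=0 bound=2 product=3
t=6: arr=2 -> substrate=1 bound=3 product=3
t=7: arr=0 -> substrate=1 bound=3 product=3

Answer: 3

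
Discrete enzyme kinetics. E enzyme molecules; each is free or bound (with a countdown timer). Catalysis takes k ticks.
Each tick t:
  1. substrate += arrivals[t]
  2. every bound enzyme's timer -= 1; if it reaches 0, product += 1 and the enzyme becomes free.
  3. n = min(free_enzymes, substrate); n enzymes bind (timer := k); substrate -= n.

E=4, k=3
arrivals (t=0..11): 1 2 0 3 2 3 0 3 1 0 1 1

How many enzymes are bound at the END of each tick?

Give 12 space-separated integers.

t=0: arr=1 -> substrate=0 bound=1 product=0
t=1: arr=2 -> substrate=0 bound=3 product=0
t=2: arr=0 -> substrate=0 bound=3 product=0
t=3: arr=3 -> substrate=1 bound=4 product=1
t=4: arr=2 -> substrate=1 bound=4 product=3
t=5: arr=3 -> substrate=4 bound=4 product=3
t=6: arr=0 -> substrate=2 bound=4 product=5
t=7: arr=3 -> substrate=3 bound=4 product=7
t=8: arr=1 -> substrate=4 bound=4 product=7
t=9: arr=0 -> substrate=2 bound=4 product=9
t=10: arr=1 -> substrate=1 bound=4 product=11
t=11: arr=1 -> substrate=2 bound=4 product=11

Answer: 1 3 3 4 4 4 4 4 4 4 4 4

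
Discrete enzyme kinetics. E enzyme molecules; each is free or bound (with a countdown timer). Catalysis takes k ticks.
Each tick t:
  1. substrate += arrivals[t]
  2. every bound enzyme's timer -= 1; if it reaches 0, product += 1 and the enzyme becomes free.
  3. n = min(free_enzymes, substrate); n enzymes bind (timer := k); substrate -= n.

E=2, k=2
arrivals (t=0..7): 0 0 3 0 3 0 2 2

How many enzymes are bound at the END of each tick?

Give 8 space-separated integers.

Answer: 0 0 2 2 2 2 2 2

Derivation:
t=0: arr=0 -> substrate=0 bound=0 product=0
t=1: arr=0 -> substrate=0 bound=0 product=0
t=2: arr=3 -> substrate=1 bound=2 product=0
t=3: arr=0 -> substrate=1 bound=2 product=0
t=4: arr=3 -> substrate=2 bound=2 product=2
t=5: arr=0 -> substrate=2 bound=2 product=2
t=6: arr=2 -> substrate=2 bound=2 product=4
t=7: arr=2 -> substrate=4 bound=2 product=4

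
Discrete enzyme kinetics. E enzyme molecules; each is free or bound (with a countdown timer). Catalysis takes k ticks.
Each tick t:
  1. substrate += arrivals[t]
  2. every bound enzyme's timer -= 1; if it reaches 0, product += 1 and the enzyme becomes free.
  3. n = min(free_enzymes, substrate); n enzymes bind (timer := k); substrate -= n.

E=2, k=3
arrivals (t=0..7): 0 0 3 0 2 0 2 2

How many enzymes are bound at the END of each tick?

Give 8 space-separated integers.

Answer: 0 0 2 2 2 2 2 2

Derivation:
t=0: arr=0 -> substrate=0 bound=0 product=0
t=1: arr=0 -> substrate=0 bound=0 product=0
t=2: arr=3 -> substrate=1 bound=2 product=0
t=3: arr=0 -> substrate=1 bound=2 product=0
t=4: arr=2 -> substrate=3 bound=2 product=0
t=5: arr=0 -> substrate=1 bound=2 product=2
t=6: arr=2 -> substrate=3 bound=2 product=2
t=7: arr=2 -> substrate=5 bound=2 product=2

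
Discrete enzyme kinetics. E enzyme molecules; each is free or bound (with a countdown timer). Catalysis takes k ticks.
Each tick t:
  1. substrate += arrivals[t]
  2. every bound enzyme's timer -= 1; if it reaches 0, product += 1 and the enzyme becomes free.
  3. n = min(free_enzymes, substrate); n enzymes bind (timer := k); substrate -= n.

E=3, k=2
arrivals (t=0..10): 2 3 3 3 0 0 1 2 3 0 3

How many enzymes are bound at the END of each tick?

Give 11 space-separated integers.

t=0: arr=2 -> substrate=0 bound=2 product=0
t=1: arr=3 -> substrate=2 bound=3 product=0
t=2: arr=3 -> substrate=3 bound=3 product=2
t=3: arr=3 -> substrate=5 bound=3 product=3
t=4: arr=0 -> substrate=3 bound=3 product=5
t=5: arr=0 -> substrate=2 bound=3 product=6
t=6: arr=1 -> substrate=1 bound=3 product=8
t=7: arr=2 -> substrate=2 bound=3 product=9
t=8: arr=3 -> substrate=3 bound=3 product=11
t=9: arr=0 -> substrate=2 bound=3 product=12
t=10: arr=3 -> substrate=3 bound=3 product=14

Answer: 2 3 3 3 3 3 3 3 3 3 3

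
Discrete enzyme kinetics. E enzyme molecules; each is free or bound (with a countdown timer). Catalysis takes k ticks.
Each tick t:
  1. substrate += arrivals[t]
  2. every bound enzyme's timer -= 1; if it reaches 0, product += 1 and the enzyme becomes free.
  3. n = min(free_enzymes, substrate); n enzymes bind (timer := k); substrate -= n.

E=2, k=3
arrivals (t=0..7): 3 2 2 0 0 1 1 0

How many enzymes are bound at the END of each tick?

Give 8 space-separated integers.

Answer: 2 2 2 2 2 2 2 2

Derivation:
t=0: arr=3 -> substrate=1 bound=2 product=0
t=1: arr=2 -> substrate=3 bound=2 product=0
t=2: arr=2 -> substrate=5 bound=2 product=0
t=3: arr=0 -> substrate=3 bound=2 product=2
t=4: arr=0 -> substrate=3 bound=2 product=2
t=5: arr=1 -> substrate=4 bound=2 product=2
t=6: arr=1 -> substrate=3 bound=2 product=4
t=7: arr=0 -> substrate=3 bound=2 product=4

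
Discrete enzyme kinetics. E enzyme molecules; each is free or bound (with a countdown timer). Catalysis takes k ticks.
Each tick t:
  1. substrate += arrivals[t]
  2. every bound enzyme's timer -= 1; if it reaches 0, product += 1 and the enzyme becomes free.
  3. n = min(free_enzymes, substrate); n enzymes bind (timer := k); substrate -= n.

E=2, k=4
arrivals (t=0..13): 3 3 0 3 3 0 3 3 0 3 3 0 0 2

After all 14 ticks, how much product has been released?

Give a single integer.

t=0: arr=3 -> substrate=1 bound=2 product=0
t=1: arr=3 -> substrate=4 bound=2 product=0
t=2: arr=0 -> substrate=4 bound=2 product=0
t=3: arr=3 -> substrate=7 bound=2 product=0
t=4: arr=3 -> substrate=8 bound=2 product=2
t=5: arr=0 -> substrate=8 bound=2 product=2
t=6: arr=3 -> substrate=11 bound=2 product=2
t=7: arr=3 -> substrate=14 bound=2 product=2
t=8: arr=0 -> substrate=12 bound=2 product=4
t=9: arr=3 -> substrate=15 bound=2 product=4
t=10: arr=3 -> substrate=18 bound=2 product=4
t=11: arr=0 -> substrate=18 bound=2 product=4
t=12: arr=0 -> substrate=16 bound=2 product=6
t=13: arr=2 -> substrate=18 bound=2 product=6

Answer: 6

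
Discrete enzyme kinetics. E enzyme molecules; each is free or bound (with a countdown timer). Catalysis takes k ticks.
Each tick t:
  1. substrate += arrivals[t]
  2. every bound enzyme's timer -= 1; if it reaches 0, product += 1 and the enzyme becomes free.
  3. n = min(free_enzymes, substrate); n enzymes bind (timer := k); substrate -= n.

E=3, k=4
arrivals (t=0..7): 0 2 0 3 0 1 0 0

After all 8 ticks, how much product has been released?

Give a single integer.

Answer: 3

Derivation:
t=0: arr=0 -> substrate=0 bound=0 product=0
t=1: arr=2 -> substrate=0 bound=2 product=0
t=2: arr=0 -> substrate=0 bound=2 product=0
t=3: arr=3 -> substrate=2 bound=3 product=0
t=4: arr=0 -> substrate=2 bound=3 product=0
t=5: arr=1 -> substrate=1 bound=3 product=2
t=6: arr=0 -> substrate=1 bound=3 product=2
t=7: arr=0 -> substrate=0 bound=3 product=3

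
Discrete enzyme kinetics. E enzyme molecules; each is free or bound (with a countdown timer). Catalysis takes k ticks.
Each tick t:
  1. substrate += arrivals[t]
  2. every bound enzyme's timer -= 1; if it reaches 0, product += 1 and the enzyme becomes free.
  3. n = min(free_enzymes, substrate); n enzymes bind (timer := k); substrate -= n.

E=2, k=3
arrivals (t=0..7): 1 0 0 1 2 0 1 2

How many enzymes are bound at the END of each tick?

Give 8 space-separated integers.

Answer: 1 1 1 1 2 2 2 2

Derivation:
t=0: arr=1 -> substrate=0 bound=1 product=0
t=1: arr=0 -> substrate=0 bound=1 product=0
t=2: arr=0 -> substrate=0 bound=1 product=0
t=3: arr=1 -> substrate=0 bound=1 product=1
t=4: arr=2 -> substrate=1 bound=2 product=1
t=5: arr=0 -> substrate=1 bound=2 product=1
t=6: arr=1 -> substrate=1 bound=2 product=2
t=7: arr=2 -> substrate=2 bound=2 product=3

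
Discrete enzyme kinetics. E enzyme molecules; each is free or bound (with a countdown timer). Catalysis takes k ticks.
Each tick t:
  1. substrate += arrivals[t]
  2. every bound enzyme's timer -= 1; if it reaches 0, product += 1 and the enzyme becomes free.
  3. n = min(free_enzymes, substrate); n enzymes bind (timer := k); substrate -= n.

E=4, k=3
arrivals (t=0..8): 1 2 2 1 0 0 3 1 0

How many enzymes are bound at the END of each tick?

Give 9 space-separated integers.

Answer: 1 3 4 4 3 2 4 4 4

Derivation:
t=0: arr=1 -> substrate=0 bound=1 product=0
t=1: arr=2 -> substrate=0 bound=3 product=0
t=2: arr=2 -> substrate=1 bound=4 product=0
t=3: arr=1 -> substrate=1 bound=4 product=1
t=4: arr=0 -> substrate=0 bound=3 product=3
t=5: arr=0 -> substrate=0 bound=2 product=4
t=6: arr=3 -> substrate=0 bound=4 product=5
t=7: arr=1 -> substrate=0 bound=4 product=6
t=8: arr=0 -> substrate=0 bound=4 product=6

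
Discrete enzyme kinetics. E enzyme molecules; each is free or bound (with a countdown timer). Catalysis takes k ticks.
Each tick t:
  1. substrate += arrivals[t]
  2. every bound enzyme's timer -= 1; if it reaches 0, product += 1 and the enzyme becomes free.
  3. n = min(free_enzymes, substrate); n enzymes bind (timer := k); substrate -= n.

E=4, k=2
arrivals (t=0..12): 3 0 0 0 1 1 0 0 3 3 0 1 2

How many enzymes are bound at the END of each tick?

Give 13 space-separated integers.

t=0: arr=3 -> substrate=0 bound=3 product=0
t=1: arr=0 -> substrate=0 bound=3 product=0
t=2: arr=0 -> substrate=0 bound=0 product=3
t=3: arr=0 -> substrate=0 bound=0 product=3
t=4: arr=1 -> substrate=0 bound=1 product=3
t=5: arr=1 -> substrate=0 bound=2 product=3
t=6: arr=0 -> substrate=0 bound=1 product=4
t=7: arr=0 -> substrate=0 bound=0 product=5
t=8: arr=3 -> substrate=0 bound=3 product=5
t=9: arr=3 -> substrate=2 bound=4 product=5
t=10: arr=0 -> substrate=0 bound=3 product=8
t=11: arr=1 -> substrate=0 bound=3 product=9
t=12: arr=2 -> substrate=0 bound=3 product=11

Answer: 3 3 0 0 1 2 1 0 3 4 3 3 3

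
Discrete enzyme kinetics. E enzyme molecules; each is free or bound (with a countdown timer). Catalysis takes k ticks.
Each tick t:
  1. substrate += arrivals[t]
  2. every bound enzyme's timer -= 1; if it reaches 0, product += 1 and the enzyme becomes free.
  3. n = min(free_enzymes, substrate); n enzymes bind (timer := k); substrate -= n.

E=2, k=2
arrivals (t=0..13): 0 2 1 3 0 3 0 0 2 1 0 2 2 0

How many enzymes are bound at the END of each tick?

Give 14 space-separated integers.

t=0: arr=0 -> substrate=0 bound=0 product=0
t=1: arr=2 -> substrate=0 bound=2 product=0
t=2: arr=1 -> substrate=1 bound=2 product=0
t=3: arr=3 -> substrate=2 bound=2 product=2
t=4: arr=0 -> substrate=2 bound=2 product=2
t=5: arr=3 -> substrate=3 bound=2 product=4
t=6: arr=0 -> substrate=3 bound=2 product=4
t=7: arr=0 -> substrate=1 bound=2 product=6
t=8: arr=2 -> substrate=3 bound=2 product=6
t=9: arr=1 -> substrate=2 bound=2 product=8
t=10: arr=0 -> substrate=2 bound=2 product=8
t=11: arr=2 -> substrate=2 bound=2 product=10
t=12: arr=2 -> substrate=4 bound=2 product=10
t=13: arr=0 -> substrate=2 bound=2 product=12

Answer: 0 2 2 2 2 2 2 2 2 2 2 2 2 2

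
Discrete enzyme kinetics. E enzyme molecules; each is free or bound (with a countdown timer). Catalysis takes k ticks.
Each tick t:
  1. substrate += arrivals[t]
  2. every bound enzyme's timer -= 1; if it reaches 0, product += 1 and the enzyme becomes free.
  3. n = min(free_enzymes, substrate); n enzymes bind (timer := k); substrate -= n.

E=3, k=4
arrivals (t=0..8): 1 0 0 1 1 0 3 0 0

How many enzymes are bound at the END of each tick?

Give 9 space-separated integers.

Answer: 1 1 1 2 2 2 3 3 3

Derivation:
t=0: arr=1 -> substrate=0 bound=1 product=0
t=1: arr=0 -> substrate=0 bound=1 product=0
t=2: arr=0 -> substrate=0 bound=1 product=0
t=3: arr=1 -> substrate=0 bound=2 product=0
t=4: arr=1 -> substrate=0 bound=2 product=1
t=5: arr=0 -> substrate=0 bound=2 product=1
t=6: arr=3 -> substrate=2 bound=3 product=1
t=7: arr=0 -> substrate=1 bound=3 product=2
t=8: arr=0 -> substrate=0 bound=3 product=3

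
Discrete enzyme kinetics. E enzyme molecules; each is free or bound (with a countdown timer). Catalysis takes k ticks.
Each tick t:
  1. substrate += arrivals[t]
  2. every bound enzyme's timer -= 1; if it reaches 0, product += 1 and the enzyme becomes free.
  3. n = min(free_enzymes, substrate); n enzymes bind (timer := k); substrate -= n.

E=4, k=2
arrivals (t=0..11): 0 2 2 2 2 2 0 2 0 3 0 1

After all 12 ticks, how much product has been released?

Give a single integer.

t=0: arr=0 -> substrate=0 bound=0 product=0
t=1: arr=2 -> substrate=0 bound=2 product=0
t=2: arr=2 -> substrate=0 bound=4 product=0
t=3: arr=2 -> substrate=0 bound=4 product=2
t=4: arr=2 -> substrate=0 bound=4 product=4
t=5: arr=2 -> substrate=0 bound=4 product=6
t=6: arr=0 -> substrate=0 bound=2 product=8
t=7: arr=2 -> substrate=0 bound=2 product=10
t=8: arr=0 -> substrate=0 bound=2 product=10
t=9: arr=3 -> substrate=0 bound=3 product=12
t=10: arr=0 -> substrate=0 bound=3 product=12
t=11: arr=1 -> substrate=0 bound=1 product=15

Answer: 15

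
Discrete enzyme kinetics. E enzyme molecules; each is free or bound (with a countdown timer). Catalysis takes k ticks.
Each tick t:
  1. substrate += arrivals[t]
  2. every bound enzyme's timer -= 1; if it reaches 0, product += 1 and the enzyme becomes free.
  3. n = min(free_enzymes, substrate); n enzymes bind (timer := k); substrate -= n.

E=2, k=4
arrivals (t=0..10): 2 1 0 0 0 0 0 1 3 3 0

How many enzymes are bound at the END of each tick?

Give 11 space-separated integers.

t=0: arr=2 -> substrate=0 bound=2 product=0
t=1: arr=1 -> substrate=1 bound=2 product=0
t=2: arr=0 -> substrate=1 bound=2 product=0
t=3: arr=0 -> substrate=1 bound=2 product=0
t=4: arr=0 -> substrate=0 bound=1 product=2
t=5: arr=0 -> substrate=0 bound=1 product=2
t=6: arr=0 -> substrate=0 bound=1 product=2
t=7: arr=1 -> substrate=0 bound=2 product=2
t=8: arr=3 -> substrate=2 bound=2 product=3
t=9: arr=3 -> substrate=5 bound=2 product=3
t=10: arr=0 -> substrate=5 bound=2 product=3

Answer: 2 2 2 2 1 1 1 2 2 2 2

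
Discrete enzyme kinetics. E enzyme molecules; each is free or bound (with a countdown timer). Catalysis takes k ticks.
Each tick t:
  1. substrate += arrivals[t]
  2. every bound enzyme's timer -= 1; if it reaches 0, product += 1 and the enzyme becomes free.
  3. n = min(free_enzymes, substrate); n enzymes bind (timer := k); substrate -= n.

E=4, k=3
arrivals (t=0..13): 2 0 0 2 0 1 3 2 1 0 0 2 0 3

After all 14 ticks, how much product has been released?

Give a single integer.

Answer: 11

Derivation:
t=0: arr=2 -> substrate=0 bound=2 product=0
t=1: arr=0 -> substrate=0 bound=2 product=0
t=2: arr=0 -> substrate=0 bound=2 product=0
t=3: arr=2 -> substrate=0 bound=2 product=2
t=4: arr=0 -> substrate=0 bound=2 product=2
t=5: arr=1 -> substrate=0 bound=3 product=2
t=6: arr=3 -> substrate=0 bound=4 product=4
t=7: arr=2 -> substrate=2 bound=4 product=4
t=8: arr=1 -> substrate=2 bound=4 product=5
t=9: arr=0 -> substrate=0 bound=3 product=8
t=10: arr=0 -> substrate=0 bound=3 product=8
t=11: arr=2 -> substrate=0 bound=4 product=9
t=12: arr=0 -> substrate=0 bound=2 product=11
t=13: arr=3 -> substrate=1 bound=4 product=11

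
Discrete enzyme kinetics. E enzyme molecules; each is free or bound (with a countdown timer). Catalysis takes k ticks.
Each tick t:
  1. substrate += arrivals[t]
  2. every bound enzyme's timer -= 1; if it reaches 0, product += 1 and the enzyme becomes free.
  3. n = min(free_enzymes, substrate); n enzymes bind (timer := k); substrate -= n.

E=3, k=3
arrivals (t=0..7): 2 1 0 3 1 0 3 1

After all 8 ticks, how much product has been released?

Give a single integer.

Answer: 6

Derivation:
t=0: arr=2 -> substrate=0 bound=2 product=0
t=1: arr=1 -> substrate=0 bound=3 product=0
t=2: arr=0 -> substrate=0 bound=3 product=0
t=3: arr=3 -> substrate=1 bound=3 product=2
t=4: arr=1 -> substrate=1 bound=3 product=3
t=5: arr=0 -> substrate=1 bound=3 product=3
t=6: arr=3 -> substrate=2 bound=3 product=5
t=7: arr=1 -> substrate=2 bound=3 product=6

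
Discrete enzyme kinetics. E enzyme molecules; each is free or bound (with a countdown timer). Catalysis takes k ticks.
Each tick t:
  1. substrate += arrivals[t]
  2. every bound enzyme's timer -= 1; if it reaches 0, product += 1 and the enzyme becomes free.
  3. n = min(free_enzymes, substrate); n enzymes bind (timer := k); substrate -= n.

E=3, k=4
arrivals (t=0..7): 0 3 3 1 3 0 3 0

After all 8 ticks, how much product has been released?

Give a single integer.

Answer: 3

Derivation:
t=0: arr=0 -> substrate=0 bound=0 product=0
t=1: arr=3 -> substrate=0 bound=3 product=0
t=2: arr=3 -> substrate=3 bound=3 product=0
t=3: arr=1 -> substrate=4 bound=3 product=0
t=4: arr=3 -> substrate=7 bound=3 product=0
t=5: arr=0 -> substrate=4 bound=3 product=3
t=6: arr=3 -> substrate=7 bound=3 product=3
t=7: arr=0 -> substrate=7 bound=3 product=3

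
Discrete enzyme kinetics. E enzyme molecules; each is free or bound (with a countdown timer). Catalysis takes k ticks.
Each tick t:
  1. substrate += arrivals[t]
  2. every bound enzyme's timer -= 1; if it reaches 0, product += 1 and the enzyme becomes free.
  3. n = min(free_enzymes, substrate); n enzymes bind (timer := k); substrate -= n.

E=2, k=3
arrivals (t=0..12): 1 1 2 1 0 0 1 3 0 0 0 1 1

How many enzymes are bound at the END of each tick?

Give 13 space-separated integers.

t=0: arr=1 -> substrate=0 bound=1 product=0
t=1: arr=1 -> substrate=0 bound=2 product=0
t=2: arr=2 -> substrate=2 bound=2 product=0
t=3: arr=1 -> substrate=2 bound=2 product=1
t=4: arr=0 -> substrate=1 bound=2 product=2
t=5: arr=0 -> substrate=1 bound=2 product=2
t=6: arr=1 -> substrate=1 bound=2 product=3
t=7: arr=3 -> substrate=3 bound=2 product=4
t=8: arr=0 -> substrate=3 bound=2 product=4
t=9: arr=0 -> substrate=2 bound=2 product=5
t=10: arr=0 -> substrate=1 bound=2 product=6
t=11: arr=1 -> substrate=2 bound=2 product=6
t=12: arr=1 -> substrate=2 bound=2 product=7

Answer: 1 2 2 2 2 2 2 2 2 2 2 2 2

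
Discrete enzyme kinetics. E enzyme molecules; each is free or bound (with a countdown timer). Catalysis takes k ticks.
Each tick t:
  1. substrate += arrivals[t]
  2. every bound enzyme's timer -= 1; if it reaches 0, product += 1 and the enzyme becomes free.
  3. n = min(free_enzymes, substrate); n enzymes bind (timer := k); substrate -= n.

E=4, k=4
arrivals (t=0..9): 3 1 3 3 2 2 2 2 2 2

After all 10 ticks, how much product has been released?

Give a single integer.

t=0: arr=3 -> substrate=0 bound=3 product=0
t=1: arr=1 -> substrate=0 bound=4 product=0
t=2: arr=3 -> substrate=3 bound=4 product=0
t=3: arr=3 -> substrate=6 bound=4 product=0
t=4: arr=2 -> substrate=5 bound=4 product=3
t=5: arr=2 -> substrate=6 bound=4 product=4
t=6: arr=2 -> substrate=8 bound=4 product=4
t=7: arr=2 -> substrate=10 bound=4 product=4
t=8: arr=2 -> substrate=9 bound=4 product=7
t=9: arr=2 -> substrate=10 bound=4 product=8

Answer: 8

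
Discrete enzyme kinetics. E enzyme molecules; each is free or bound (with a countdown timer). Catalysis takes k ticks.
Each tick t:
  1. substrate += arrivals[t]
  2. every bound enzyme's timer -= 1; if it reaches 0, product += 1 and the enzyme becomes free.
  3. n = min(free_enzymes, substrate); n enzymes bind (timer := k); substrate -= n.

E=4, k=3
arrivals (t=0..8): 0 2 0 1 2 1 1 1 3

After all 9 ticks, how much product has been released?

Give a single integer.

Answer: 6

Derivation:
t=0: arr=0 -> substrate=0 bound=0 product=0
t=1: arr=2 -> substrate=0 bound=2 product=0
t=2: arr=0 -> substrate=0 bound=2 product=0
t=3: arr=1 -> substrate=0 bound=3 product=0
t=4: arr=2 -> substrate=0 bound=3 product=2
t=5: arr=1 -> substrate=0 bound=4 product=2
t=6: arr=1 -> substrate=0 bound=4 product=3
t=7: arr=1 -> substrate=0 bound=3 product=5
t=8: arr=3 -> substrate=1 bound=4 product=6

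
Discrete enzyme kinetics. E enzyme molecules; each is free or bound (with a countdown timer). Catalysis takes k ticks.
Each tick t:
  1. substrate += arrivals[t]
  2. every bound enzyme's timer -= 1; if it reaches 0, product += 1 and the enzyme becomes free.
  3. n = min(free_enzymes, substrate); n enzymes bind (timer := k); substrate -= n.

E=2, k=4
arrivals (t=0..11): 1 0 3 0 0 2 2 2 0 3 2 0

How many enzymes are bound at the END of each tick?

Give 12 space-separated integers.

Answer: 1 1 2 2 2 2 2 2 2 2 2 2

Derivation:
t=0: arr=1 -> substrate=0 bound=1 product=0
t=1: arr=0 -> substrate=0 bound=1 product=0
t=2: arr=3 -> substrate=2 bound=2 product=0
t=3: arr=0 -> substrate=2 bound=2 product=0
t=4: arr=0 -> substrate=1 bound=2 product=1
t=5: arr=2 -> substrate=3 bound=2 product=1
t=6: arr=2 -> substrate=4 bound=2 product=2
t=7: arr=2 -> substrate=6 bound=2 product=2
t=8: arr=0 -> substrate=5 bound=2 product=3
t=9: arr=3 -> substrate=8 bound=2 product=3
t=10: arr=2 -> substrate=9 bound=2 product=4
t=11: arr=0 -> substrate=9 bound=2 product=4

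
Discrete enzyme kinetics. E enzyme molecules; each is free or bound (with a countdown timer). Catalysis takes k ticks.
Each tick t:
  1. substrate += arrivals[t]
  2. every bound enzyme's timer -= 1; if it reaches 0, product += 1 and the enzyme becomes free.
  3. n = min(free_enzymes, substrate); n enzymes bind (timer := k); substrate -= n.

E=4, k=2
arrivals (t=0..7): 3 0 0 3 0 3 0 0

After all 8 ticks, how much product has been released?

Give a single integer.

Answer: 9

Derivation:
t=0: arr=3 -> substrate=0 bound=3 product=0
t=1: arr=0 -> substrate=0 bound=3 product=0
t=2: arr=0 -> substrate=0 bound=0 product=3
t=3: arr=3 -> substrate=0 bound=3 product=3
t=4: arr=0 -> substrate=0 bound=3 product=3
t=5: arr=3 -> substrate=0 bound=3 product=6
t=6: arr=0 -> substrate=0 bound=3 product=6
t=7: arr=0 -> substrate=0 bound=0 product=9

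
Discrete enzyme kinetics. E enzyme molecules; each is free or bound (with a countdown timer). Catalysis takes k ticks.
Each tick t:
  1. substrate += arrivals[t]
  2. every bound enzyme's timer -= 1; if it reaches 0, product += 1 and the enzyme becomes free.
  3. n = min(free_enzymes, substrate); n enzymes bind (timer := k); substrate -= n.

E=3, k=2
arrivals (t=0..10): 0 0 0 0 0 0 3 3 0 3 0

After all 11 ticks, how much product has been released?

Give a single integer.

Answer: 6

Derivation:
t=0: arr=0 -> substrate=0 bound=0 product=0
t=1: arr=0 -> substrate=0 bound=0 product=0
t=2: arr=0 -> substrate=0 bound=0 product=0
t=3: arr=0 -> substrate=0 bound=0 product=0
t=4: arr=0 -> substrate=0 bound=0 product=0
t=5: arr=0 -> substrate=0 bound=0 product=0
t=6: arr=3 -> substrate=0 bound=3 product=0
t=7: arr=3 -> substrate=3 bound=3 product=0
t=8: arr=0 -> substrate=0 bound=3 product=3
t=9: arr=3 -> substrate=3 bound=3 product=3
t=10: arr=0 -> substrate=0 bound=3 product=6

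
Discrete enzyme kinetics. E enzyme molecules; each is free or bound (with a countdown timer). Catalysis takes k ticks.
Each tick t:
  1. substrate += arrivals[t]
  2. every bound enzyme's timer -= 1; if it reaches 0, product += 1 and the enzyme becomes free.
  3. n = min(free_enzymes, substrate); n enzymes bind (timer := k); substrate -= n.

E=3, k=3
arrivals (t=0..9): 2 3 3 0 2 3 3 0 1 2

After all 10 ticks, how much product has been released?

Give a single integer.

t=0: arr=2 -> substrate=0 bound=2 product=0
t=1: arr=3 -> substrate=2 bound=3 product=0
t=2: arr=3 -> substrate=5 bound=3 product=0
t=3: arr=0 -> substrate=3 bound=3 product=2
t=4: arr=2 -> substrate=4 bound=3 product=3
t=5: arr=3 -> substrate=7 bound=3 product=3
t=6: arr=3 -> substrate=8 bound=3 product=5
t=7: arr=0 -> substrate=7 bound=3 product=6
t=8: arr=1 -> substrate=8 bound=3 product=6
t=9: arr=2 -> substrate=8 bound=3 product=8

Answer: 8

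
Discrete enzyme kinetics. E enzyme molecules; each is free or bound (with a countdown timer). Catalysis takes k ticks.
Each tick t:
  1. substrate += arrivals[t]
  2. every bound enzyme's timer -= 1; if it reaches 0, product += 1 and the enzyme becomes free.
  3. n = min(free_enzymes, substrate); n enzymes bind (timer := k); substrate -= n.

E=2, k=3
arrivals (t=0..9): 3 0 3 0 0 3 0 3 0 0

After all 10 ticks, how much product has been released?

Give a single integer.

t=0: arr=3 -> substrate=1 bound=2 product=0
t=1: arr=0 -> substrate=1 bound=2 product=0
t=2: arr=3 -> substrate=4 bound=2 product=0
t=3: arr=0 -> substrate=2 bound=2 product=2
t=4: arr=0 -> substrate=2 bound=2 product=2
t=5: arr=3 -> substrate=5 bound=2 product=2
t=6: arr=0 -> substrate=3 bound=2 product=4
t=7: arr=3 -> substrate=6 bound=2 product=4
t=8: arr=0 -> substrate=6 bound=2 product=4
t=9: arr=0 -> substrate=4 bound=2 product=6

Answer: 6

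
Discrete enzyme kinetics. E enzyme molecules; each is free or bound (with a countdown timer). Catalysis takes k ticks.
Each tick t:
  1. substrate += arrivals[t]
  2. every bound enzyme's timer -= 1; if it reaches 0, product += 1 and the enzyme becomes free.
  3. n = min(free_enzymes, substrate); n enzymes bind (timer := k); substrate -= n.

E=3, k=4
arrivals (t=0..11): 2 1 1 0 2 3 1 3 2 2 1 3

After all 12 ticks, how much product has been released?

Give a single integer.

Answer: 6

Derivation:
t=0: arr=2 -> substrate=0 bound=2 product=0
t=1: arr=1 -> substrate=0 bound=3 product=0
t=2: arr=1 -> substrate=1 bound=3 product=0
t=3: arr=0 -> substrate=1 bound=3 product=0
t=4: arr=2 -> substrate=1 bound=3 product=2
t=5: arr=3 -> substrate=3 bound=3 product=3
t=6: arr=1 -> substrate=4 bound=3 product=3
t=7: arr=3 -> substrate=7 bound=3 product=3
t=8: arr=2 -> substrate=7 bound=3 product=5
t=9: arr=2 -> substrate=8 bound=3 product=6
t=10: arr=1 -> substrate=9 bound=3 product=6
t=11: arr=3 -> substrate=12 bound=3 product=6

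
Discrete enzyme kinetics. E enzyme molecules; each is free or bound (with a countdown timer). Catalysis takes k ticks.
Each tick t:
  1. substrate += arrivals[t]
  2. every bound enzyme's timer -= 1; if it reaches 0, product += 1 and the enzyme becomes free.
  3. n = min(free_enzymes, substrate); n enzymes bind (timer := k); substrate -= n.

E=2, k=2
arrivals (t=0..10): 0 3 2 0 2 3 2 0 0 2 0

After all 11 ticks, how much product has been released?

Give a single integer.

Answer: 8

Derivation:
t=0: arr=0 -> substrate=0 bound=0 product=0
t=1: arr=3 -> substrate=1 bound=2 product=0
t=2: arr=2 -> substrate=3 bound=2 product=0
t=3: arr=0 -> substrate=1 bound=2 product=2
t=4: arr=2 -> substrate=3 bound=2 product=2
t=5: arr=3 -> substrate=4 bound=2 product=4
t=6: arr=2 -> substrate=6 bound=2 product=4
t=7: arr=0 -> substrate=4 bound=2 product=6
t=8: arr=0 -> substrate=4 bound=2 product=6
t=9: arr=2 -> substrate=4 bound=2 product=8
t=10: arr=0 -> substrate=4 bound=2 product=8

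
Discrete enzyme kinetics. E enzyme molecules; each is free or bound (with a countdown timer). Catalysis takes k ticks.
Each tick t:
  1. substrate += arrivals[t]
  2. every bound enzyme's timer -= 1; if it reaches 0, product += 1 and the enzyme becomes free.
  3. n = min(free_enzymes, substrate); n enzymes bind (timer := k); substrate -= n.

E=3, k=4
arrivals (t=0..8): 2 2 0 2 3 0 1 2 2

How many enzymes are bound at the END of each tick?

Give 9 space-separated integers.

t=0: arr=2 -> substrate=0 bound=2 product=0
t=1: arr=2 -> substrate=1 bound=3 product=0
t=2: arr=0 -> substrate=1 bound=3 product=0
t=3: arr=2 -> substrate=3 bound=3 product=0
t=4: arr=3 -> substrate=4 bound=3 product=2
t=5: arr=0 -> substrate=3 bound=3 product=3
t=6: arr=1 -> substrate=4 bound=3 product=3
t=7: arr=2 -> substrate=6 bound=3 product=3
t=8: arr=2 -> substrate=6 bound=3 product=5

Answer: 2 3 3 3 3 3 3 3 3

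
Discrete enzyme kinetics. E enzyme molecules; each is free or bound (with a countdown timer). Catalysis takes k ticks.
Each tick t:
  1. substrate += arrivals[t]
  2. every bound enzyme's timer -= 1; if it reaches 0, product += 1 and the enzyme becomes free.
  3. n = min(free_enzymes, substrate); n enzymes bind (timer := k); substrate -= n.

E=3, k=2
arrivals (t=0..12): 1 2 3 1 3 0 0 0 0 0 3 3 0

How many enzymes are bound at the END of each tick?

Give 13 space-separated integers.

t=0: arr=1 -> substrate=0 bound=1 product=0
t=1: arr=2 -> substrate=0 bound=3 product=0
t=2: arr=3 -> substrate=2 bound=3 product=1
t=3: arr=1 -> substrate=1 bound=3 product=3
t=4: arr=3 -> substrate=3 bound=3 product=4
t=5: arr=0 -> substrate=1 bound=3 product=6
t=6: arr=0 -> substrate=0 bound=3 product=7
t=7: arr=0 -> substrate=0 bound=1 product=9
t=8: arr=0 -> substrate=0 bound=0 product=10
t=9: arr=0 -> substrate=0 bound=0 product=10
t=10: arr=3 -> substrate=0 bound=3 product=10
t=11: arr=3 -> substrate=3 bound=3 product=10
t=12: arr=0 -> substrate=0 bound=3 product=13

Answer: 1 3 3 3 3 3 3 1 0 0 3 3 3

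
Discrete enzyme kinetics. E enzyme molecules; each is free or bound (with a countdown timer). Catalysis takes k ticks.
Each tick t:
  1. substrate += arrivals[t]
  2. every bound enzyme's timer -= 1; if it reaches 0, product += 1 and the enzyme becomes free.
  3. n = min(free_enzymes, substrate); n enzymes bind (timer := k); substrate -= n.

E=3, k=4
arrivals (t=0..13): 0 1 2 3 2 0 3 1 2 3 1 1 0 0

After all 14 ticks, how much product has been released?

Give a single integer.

t=0: arr=0 -> substrate=0 bound=0 product=0
t=1: arr=1 -> substrate=0 bound=1 product=0
t=2: arr=2 -> substrate=0 bound=3 product=0
t=3: arr=3 -> substrate=3 bound=3 product=0
t=4: arr=2 -> substrate=5 bound=3 product=0
t=5: arr=0 -> substrate=4 bound=3 product=1
t=6: arr=3 -> substrate=5 bound=3 product=3
t=7: arr=1 -> substrate=6 bound=3 product=3
t=8: arr=2 -> substrate=8 bound=3 product=3
t=9: arr=3 -> substrate=10 bound=3 product=4
t=10: arr=1 -> substrate=9 bound=3 product=6
t=11: arr=1 -> substrate=10 bound=3 product=6
t=12: arr=0 -> substrate=10 bound=3 product=6
t=13: arr=0 -> substrate=9 bound=3 product=7

Answer: 7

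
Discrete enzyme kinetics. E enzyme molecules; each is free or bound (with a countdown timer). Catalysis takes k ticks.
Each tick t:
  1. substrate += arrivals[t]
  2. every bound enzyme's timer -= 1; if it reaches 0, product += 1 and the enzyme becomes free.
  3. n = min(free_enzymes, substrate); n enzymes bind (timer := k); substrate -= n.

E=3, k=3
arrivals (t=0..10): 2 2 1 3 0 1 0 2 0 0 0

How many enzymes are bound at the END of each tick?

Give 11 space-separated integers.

t=0: arr=2 -> substrate=0 bound=2 product=0
t=1: arr=2 -> substrate=1 bound=3 product=0
t=2: arr=1 -> substrate=2 bound=3 product=0
t=3: arr=3 -> substrate=3 bound=3 product=2
t=4: arr=0 -> substrate=2 bound=3 product=3
t=5: arr=1 -> substrate=3 bound=3 product=3
t=6: arr=0 -> substrate=1 bound=3 product=5
t=7: arr=2 -> substrate=2 bound=3 product=6
t=8: arr=0 -> substrate=2 bound=3 product=6
t=9: arr=0 -> substrate=0 bound=3 product=8
t=10: arr=0 -> substrate=0 bound=2 product=9

Answer: 2 3 3 3 3 3 3 3 3 3 2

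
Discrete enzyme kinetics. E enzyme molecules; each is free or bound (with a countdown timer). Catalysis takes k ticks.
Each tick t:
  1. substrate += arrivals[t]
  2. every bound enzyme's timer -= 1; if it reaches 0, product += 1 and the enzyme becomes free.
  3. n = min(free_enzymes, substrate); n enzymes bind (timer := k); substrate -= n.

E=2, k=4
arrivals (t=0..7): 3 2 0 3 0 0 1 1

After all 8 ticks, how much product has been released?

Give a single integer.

Answer: 2

Derivation:
t=0: arr=3 -> substrate=1 bound=2 product=0
t=1: arr=2 -> substrate=3 bound=2 product=0
t=2: arr=0 -> substrate=3 bound=2 product=0
t=3: arr=3 -> substrate=6 bound=2 product=0
t=4: arr=0 -> substrate=4 bound=2 product=2
t=5: arr=0 -> substrate=4 bound=2 product=2
t=6: arr=1 -> substrate=5 bound=2 product=2
t=7: arr=1 -> substrate=6 bound=2 product=2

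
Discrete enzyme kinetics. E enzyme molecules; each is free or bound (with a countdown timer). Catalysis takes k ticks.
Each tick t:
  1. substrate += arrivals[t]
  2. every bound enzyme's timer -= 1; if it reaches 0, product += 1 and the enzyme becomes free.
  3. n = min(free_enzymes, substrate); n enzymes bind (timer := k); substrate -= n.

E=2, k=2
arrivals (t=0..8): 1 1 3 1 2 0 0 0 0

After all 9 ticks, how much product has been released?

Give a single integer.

Answer: 7

Derivation:
t=0: arr=1 -> substrate=0 bound=1 product=0
t=1: arr=1 -> substrate=0 bound=2 product=0
t=2: arr=3 -> substrate=2 bound=2 product=1
t=3: arr=1 -> substrate=2 bound=2 product=2
t=4: arr=2 -> substrate=3 bound=2 product=3
t=5: arr=0 -> substrate=2 bound=2 product=4
t=6: arr=0 -> substrate=1 bound=2 product=5
t=7: arr=0 -> substrate=0 bound=2 product=6
t=8: arr=0 -> substrate=0 bound=1 product=7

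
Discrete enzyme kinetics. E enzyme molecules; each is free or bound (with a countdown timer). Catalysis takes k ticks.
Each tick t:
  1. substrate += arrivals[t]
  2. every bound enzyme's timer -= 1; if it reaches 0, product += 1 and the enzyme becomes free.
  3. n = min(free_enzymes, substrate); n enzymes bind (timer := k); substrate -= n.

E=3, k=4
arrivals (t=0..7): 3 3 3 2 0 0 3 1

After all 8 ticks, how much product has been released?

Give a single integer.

t=0: arr=3 -> substrate=0 bound=3 product=0
t=1: arr=3 -> substrate=3 bound=3 product=0
t=2: arr=3 -> substrate=6 bound=3 product=0
t=3: arr=2 -> substrate=8 bound=3 product=0
t=4: arr=0 -> substrate=5 bound=3 product=3
t=5: arr=0 -> substrate=5 bound=3 product=3
t=6: arr=3 -> substrate=8 bound=3 product=3
t=7: arr=1 -> substrate=9 bound=3 product=3

Answer: 3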